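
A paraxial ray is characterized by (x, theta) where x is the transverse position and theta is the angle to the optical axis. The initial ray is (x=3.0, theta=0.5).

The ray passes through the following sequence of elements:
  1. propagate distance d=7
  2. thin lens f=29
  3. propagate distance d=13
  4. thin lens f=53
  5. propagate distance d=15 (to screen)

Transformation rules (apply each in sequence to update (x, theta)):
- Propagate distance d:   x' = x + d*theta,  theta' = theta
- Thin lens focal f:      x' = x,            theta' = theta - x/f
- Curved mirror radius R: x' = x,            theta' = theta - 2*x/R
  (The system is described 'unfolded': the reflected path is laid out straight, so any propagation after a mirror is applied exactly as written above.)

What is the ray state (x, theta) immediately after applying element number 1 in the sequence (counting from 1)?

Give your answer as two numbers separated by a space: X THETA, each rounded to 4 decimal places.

Answer: 6.5000 0.5000

Derivation:
Initial: x=3.0000 theta=0.5000
After 1 (propagate distance d=7): x=6.5000 theta=0.5000
Rounded to 4 decimal places: x = 6.5000, theta = 0.5000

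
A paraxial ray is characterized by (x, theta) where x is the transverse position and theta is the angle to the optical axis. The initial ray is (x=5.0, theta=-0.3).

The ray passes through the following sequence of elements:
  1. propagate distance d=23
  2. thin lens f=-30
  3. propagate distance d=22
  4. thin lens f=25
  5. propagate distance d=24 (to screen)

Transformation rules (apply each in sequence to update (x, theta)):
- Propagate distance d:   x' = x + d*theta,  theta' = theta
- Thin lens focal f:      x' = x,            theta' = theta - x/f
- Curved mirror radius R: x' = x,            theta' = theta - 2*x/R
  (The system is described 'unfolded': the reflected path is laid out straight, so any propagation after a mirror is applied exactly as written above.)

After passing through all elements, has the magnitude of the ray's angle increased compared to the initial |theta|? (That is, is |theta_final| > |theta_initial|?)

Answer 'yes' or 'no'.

Initial: x=5.0000 theta=-0.3000
After 1 (propagate distance d=23): x=-1.9000 theta=-0.3000
After 2 (thin lens f=-30): x=-1.9000 theta=-109/300 (≈-0.3633)
After 3 (propagate distance d=22): x=-742/75 (≈-9.8933) theta=-109/300 (≈-0.3633)
After 4 (thin lens f=25): x=-742/75 (≈-9.8933) theta=0.0324
After 5 (propagate distance d=24 (to screen)): x=-17092/1875 (≈-9.1157) theta=0.0324
|theta_initial|=0.3000 |theta_final|=0.0324 -> not increased

Answer: no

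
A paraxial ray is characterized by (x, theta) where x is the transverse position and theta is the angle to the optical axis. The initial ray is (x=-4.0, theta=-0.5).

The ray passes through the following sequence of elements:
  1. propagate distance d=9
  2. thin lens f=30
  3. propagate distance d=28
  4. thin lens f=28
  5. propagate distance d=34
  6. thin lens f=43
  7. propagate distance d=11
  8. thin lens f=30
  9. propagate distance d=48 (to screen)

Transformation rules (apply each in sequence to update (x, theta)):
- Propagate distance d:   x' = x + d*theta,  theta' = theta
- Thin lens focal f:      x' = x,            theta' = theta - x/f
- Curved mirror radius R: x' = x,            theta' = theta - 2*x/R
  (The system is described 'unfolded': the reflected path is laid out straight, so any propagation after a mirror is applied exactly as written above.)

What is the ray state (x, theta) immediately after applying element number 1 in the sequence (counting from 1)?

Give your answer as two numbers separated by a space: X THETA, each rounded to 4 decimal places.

Answer: -8.5000 -0.5000

Derivation:
Initial: x=-4.0000 theta=-0.5000
After 1 (propagate distance d=9): x=-8.5000 theta=-0.5000
Rounded to 4 decimal places: x = -8.5000, theta = -0.5000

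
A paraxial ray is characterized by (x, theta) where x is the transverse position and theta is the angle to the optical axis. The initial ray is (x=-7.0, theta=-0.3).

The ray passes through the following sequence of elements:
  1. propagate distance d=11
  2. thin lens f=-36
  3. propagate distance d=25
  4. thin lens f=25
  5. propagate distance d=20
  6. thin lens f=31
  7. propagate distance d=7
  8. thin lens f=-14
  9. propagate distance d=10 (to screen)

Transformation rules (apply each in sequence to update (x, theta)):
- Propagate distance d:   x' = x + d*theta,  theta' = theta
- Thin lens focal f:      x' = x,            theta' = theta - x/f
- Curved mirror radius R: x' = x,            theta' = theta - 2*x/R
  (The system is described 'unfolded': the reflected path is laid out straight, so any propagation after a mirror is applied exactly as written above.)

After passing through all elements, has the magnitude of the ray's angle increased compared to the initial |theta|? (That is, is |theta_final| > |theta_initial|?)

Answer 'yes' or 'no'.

Answer: no

Derivation:
Initial: x=-7.0000 theta=-0.3000
After 1 (propagate distance d=11): x=-10.3000 theta=-0.3000
After 2 (thin lens f=-36): x=-10.3000 theta=-211/360 (≈-0.5861)
After 3 (propagate distance d=25): x=-8983/360 (≈-24.9528) theta=-211/360 (≈-0.5861)
After 4 (thin lens f=25): x=-8983/360 (≈-24.9528) theta=0.4120
After 5 (propagate distance d=20): x=-30083/1800 (≈-16.7128) theta=0.4120
After 6 (thin lens f=31): x=-30083/1800 (≈-16.7128) theta=265363/279000 (≈0.9511)
After 7 (propagate distance d=7): x=-233777/23250 (≈-10.0549) theta=265363/279000 (≈0.9511)
After 8 (thin lens f=-14): x=-233777/23250 (≈-10.0549) theta=454879/1953000 (≈0.2329)
After 9 (propagate distance d=10 (to screen)): x=-7544239/976500 (≈-7.7258) theta=454879/1953000 (≈0.2329)
|theta_initial|=0.3000 |theta_final|=454879/1953000 (≈0.2329) -> not increased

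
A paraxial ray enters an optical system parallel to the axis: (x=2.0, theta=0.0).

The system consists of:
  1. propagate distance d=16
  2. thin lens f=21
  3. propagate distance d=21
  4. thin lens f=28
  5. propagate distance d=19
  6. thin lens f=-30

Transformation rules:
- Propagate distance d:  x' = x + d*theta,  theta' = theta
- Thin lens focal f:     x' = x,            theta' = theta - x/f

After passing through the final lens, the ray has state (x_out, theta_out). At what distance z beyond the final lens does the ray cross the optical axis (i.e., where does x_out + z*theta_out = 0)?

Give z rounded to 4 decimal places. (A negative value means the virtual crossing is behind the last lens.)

Answer: -11.6327

Derivation:
Initial: x=2.0000 theta=0.0000
After 1 (propagate distance d=16): x=2.0000 theta=0.0000
After 2 (thin lens f=21): x=2.0000 theta=-2/21 (≈-0.0952)
After 3 (propagate distance d=21): x=0.0000 theta=-2/21 (≈-0.0952)
After 4 (thin lens f=28): x=0.0000 theta=-2/21 (≈-0.0952)
After 5 (propagate distance d=19): x=-38/21 (≈-1.8095) theta=-2/21 (≈-0.0952)
After 6 (thin lens f=-30): x=-38/21 (≈-1.8095) theta=-7/45 (≈-0.1556)
z_focus = -x_out/theta_out = -(-38/21)/(-7/45) = -570/49 ≈ -11.6327
Rounded to 4 decimal places: z = -11.6327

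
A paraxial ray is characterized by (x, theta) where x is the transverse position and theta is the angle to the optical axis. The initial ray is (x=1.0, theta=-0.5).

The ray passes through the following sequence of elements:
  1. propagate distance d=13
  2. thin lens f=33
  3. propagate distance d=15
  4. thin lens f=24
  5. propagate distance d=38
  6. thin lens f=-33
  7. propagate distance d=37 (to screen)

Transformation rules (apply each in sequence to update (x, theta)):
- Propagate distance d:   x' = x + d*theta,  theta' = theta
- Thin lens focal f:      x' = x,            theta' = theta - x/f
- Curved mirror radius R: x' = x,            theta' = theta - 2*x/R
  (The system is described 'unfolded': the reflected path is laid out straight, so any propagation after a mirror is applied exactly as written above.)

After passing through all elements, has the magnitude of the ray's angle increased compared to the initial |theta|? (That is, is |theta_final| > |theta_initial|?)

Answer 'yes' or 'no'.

Answer: no

Derivation:
Initial: x=1.0000 theta=-0.5000
After 1 (propagate distance d=13): x=-5.5000 theta=-0.5000
After 2 (thin lens f=33): x=-5.5000 theta=-1/3 (≈-0.3333)
After 3 (propagate distance d=15): x=-10.5000 theta=-1/3 (≈-0.3333)
After 4 (thin lens f=24): x=-10.5000 theta=5/48 (≈0.1042)
After 5 (propagate distance d=38): x=-157/24 (≈-6.5417) theta=5/48 (≈0.1042)
After 6 (thin lens f=-33): x=-157/24 (≈-6.5417) theta=-149/1584 (≈-0.0941)
After 7 (propagate distance d=37 (to screen)): x=-15875/1584 (≈-10.0221) theta=-149/1584 (≈-0.0941)
|theta_initial|=0.5000 |theta_final|=149/1584 (≈0.0941) -> not increased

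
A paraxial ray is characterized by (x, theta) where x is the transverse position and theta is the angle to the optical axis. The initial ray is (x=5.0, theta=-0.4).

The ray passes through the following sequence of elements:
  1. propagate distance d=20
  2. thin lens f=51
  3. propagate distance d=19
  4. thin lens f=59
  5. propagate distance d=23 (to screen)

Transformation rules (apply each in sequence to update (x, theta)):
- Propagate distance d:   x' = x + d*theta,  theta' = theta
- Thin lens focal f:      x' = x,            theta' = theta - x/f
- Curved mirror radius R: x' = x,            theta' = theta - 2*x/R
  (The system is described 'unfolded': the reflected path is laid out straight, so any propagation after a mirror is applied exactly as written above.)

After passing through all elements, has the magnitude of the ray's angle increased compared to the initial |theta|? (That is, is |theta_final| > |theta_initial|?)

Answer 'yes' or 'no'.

Answer: no

Derivation:
Initial: x=5.0000 theta=-0.4000
After 1 (propagate distance d=20): x=-3.0000 theta=-0.4000
After 2 (thin lens f=51): x=-3.0000 theta=-29/85 (≈-0.3412)
After 3 (propagate distance d=19): x=-806/85 (≈-9.4824) theta=-29/85 (≈-0.3412)
After 4 (thin lens f=59): x=-806/85 (≈-9.4824) theta=-181/1003 (≈-0.1805)
After 5 (propagate distance d=23 (to screen)): x=-68369/5015 (≈-13.6329) theta=-181/1003 (≈-0.1805)
|theta_initial|=0.4000 |theta_final|=181/1003 (≈0.1805) -> not increased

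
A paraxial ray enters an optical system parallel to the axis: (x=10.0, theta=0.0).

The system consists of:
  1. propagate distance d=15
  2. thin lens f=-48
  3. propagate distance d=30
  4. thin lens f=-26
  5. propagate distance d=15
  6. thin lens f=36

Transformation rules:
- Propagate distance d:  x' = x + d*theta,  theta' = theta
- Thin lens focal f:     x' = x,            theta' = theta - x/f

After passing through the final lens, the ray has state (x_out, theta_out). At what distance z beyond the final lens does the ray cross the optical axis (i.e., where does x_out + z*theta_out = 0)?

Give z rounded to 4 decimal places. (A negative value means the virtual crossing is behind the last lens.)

Initial: x=10.0000 theta=0.0000
After 1 (propagate distance d=15): x=10.0000 theta=0.0000
After 2 (thin lens f=-48): x=10.0000 theta=5/24 (≈0.2083)
After 3 (propagate distance d=30): x=16.2500 theta=5/24 (≈0.2083)
After 4 (thin lens f=-26): x=16.2500 theta=5/6 (≈0.8333)
After 5 (propagate distance d=15): x=28.7500 theta=5/6 (≈0.8333)
After 6 (thin lens f=36): x=28.7500 theta=5/144 (≈0.0347)
z_focus = -x_out/theta_out = -(28.7500)/(5/144) = -828.0000
Rounded to 4 decimal places: z = -828.0000

Answer: -828.0000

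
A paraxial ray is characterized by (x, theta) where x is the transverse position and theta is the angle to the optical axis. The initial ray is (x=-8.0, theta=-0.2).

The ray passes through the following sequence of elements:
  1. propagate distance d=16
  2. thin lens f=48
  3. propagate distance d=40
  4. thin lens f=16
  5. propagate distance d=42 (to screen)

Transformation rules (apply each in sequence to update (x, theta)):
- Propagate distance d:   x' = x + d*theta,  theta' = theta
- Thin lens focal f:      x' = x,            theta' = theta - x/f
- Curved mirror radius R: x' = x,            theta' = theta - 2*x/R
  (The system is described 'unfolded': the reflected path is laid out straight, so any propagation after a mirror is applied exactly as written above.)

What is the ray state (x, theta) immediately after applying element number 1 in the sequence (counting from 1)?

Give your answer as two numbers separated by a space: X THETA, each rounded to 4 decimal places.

Initial: x=-8.0000 theta=-0.2000
After 1 (propagate distance d=16): x=-11.2000 theta=-0.2000
Rounded to 4 decimal places: x = -11.2000, theta = -0.2000

Answer: -11.2000 -0.2000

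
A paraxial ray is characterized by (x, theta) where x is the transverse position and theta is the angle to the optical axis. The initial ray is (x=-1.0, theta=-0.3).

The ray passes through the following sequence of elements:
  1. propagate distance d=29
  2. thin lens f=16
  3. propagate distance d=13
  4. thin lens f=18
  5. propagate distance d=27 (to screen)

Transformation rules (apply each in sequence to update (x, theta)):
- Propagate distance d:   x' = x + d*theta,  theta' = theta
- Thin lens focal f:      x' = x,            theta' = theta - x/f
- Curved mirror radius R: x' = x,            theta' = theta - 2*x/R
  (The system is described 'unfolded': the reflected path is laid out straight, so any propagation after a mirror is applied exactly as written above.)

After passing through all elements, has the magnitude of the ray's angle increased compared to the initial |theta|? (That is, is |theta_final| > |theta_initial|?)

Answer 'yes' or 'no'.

Answer: yes

Derivation:
Initial: x=-1.0000 theta=-0.3000
After 1 (propagate distance d=29): x=-9.7000 theta=-0.3000
After 2 (thin lens f=16): x=-9.7000 theta=49/160 (≈0.3063)
After 3 (propagate distance d=13): x=-183/32 (≈-5.7188) theta=49/160 (≈0.3063)
After 4 (thin lens f=18): x=-183/32 (≈-5.7188) theta=599/960 (≈0.6240)
After 5 (propagate distance d=27 (to screen)): x=3561/320 (≈11.1281) theta=599/960 (≈0.6240)
|theta_initial|=0.3000 |theta_final|=599/960 (≈0.6240) -> increased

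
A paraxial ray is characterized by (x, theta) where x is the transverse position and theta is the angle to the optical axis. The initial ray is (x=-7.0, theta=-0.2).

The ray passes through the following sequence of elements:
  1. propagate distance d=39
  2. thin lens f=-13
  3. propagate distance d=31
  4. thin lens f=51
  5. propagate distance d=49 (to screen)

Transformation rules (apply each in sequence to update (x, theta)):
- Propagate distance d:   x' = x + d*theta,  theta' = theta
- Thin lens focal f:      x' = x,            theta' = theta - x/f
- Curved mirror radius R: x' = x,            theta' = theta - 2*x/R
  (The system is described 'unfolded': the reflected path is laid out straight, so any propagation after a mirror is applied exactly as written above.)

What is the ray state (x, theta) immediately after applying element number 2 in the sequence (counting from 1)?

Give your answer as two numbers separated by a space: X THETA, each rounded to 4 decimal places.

Answer: -14.8000 -1.3385

Derivation:
Initial: x=-7.0000 theta=-0.2000
After 1 (propagate distance d=39): x=-14.8000 theta=-0.2000
After 2 (thin lens f=-13): x=-14.8000 theta=-87/65 (≈-1.3385)
Rounded to 4 decimal places: x = -14.8000, theta = -1.3385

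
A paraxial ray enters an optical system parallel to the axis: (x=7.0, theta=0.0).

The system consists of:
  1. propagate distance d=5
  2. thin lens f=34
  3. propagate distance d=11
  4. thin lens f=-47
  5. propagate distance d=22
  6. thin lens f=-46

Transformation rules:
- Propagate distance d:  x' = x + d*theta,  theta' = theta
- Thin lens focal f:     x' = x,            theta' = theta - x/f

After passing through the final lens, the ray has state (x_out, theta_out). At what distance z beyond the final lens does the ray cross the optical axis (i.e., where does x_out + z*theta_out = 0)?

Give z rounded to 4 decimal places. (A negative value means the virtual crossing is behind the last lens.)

Initial: x=7.0000 theta=0.0000
After 1 (propagate distance d=5): x=7.0000 theta=0.0000
After 2 (thin lens f=34): x=7.0000 theta=-7/34 (≈-0.2059)
After 3 (propagate distance d=11): x=161/34 (≈4.7353) theta=-7/34 (≈-0.2059)
After 4 (thin lens f=-47): x=161/34 (≈4.7353) theta=-84/799 (≈-0.1051)
After 5 (propagate distance d=22): x=3871/1598 (≈2.4224) theta=-84/799 (≈-0.1051)
After 6 (thin lens f=-46): x=3871/1598 (≈2.4224) theta=-3857/73508 (≈-0.0525)
z_focus = -x_out/theta_out = -(3871/1598)/(-3857/73508) = 25438/551 ≈ 46.1670
Rounded to 4 decimal places: z = 46.1670

Answer: 46.1670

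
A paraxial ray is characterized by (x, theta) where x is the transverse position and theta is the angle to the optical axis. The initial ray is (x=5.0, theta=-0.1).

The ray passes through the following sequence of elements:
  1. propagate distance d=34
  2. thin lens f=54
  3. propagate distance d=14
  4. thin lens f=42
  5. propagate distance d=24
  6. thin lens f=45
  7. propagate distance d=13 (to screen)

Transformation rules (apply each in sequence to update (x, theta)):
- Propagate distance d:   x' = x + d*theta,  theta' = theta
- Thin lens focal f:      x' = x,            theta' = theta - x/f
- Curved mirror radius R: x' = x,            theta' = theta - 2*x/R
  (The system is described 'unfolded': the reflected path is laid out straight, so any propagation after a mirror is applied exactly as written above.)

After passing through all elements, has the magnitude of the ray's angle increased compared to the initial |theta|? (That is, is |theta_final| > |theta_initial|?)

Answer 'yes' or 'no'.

Initial: x=5.0000 theta=-0.1000
After 1 (propagate distance d=34): x=1.6000 theta=-0.1000
After 2 (thin lens f=54): x=1.6000 theta=-7/54 (≈-0.1296)
After 3 (propagate distance d=14): x=-29/135 (≈-0.2148) theta=-7/54 (≈-0.1296)
After 4 (thin lens f=42): x=-29/135 (≈-0.2148) theta=-353/2835 (≈-0.1245)
After 5 (propagate distance d=24): x=-1009/315 (≈-3.2032) theta=-353/2835 (≈-0.1245)
After 6 (thin lens f=45): x=-1009/315 (≈-3.2032) theta=-4/75 (≈-0.0533)
After 7 (propagate distance d=13 (to screen)): x=-6137/1575 (≈-3.8965) theta=-4/75 (≈-0.0533)
|theta_initial|=0.1000 |theta_final|=4/75 (≈0.0533) -> not increased

Answer: no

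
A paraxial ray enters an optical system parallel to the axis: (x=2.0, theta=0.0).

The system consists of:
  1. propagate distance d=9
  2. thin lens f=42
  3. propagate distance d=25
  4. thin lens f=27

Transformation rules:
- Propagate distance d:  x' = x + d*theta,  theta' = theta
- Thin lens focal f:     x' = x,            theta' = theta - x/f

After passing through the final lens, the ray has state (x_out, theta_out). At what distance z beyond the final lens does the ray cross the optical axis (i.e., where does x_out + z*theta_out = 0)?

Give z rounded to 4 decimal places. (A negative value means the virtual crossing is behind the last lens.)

Answer: 10.4318

Derivation:
Initial: x=2.0000 theta=0.0000
After 1 (propagate distance d=9): x=2.0000 theta=0.0000
After 2 (thin lens f=42): x=2.0000 theta=-1/21 (≈-0.0476)
After 3 (propagate distance d=25): x=17/21 (≈0.8095) theta=-1/21 (≈-0.0476)
After 4 (thin lens f=27): x=17/21 (≈0.8095) theta=-44/567 (≈-0.0776)
z_focus = -x_out/theta_out = -(17/21)/(-44/567) = 459/44 ≈ 10.4318
Rounded to 4 decimal places: z = 10.4318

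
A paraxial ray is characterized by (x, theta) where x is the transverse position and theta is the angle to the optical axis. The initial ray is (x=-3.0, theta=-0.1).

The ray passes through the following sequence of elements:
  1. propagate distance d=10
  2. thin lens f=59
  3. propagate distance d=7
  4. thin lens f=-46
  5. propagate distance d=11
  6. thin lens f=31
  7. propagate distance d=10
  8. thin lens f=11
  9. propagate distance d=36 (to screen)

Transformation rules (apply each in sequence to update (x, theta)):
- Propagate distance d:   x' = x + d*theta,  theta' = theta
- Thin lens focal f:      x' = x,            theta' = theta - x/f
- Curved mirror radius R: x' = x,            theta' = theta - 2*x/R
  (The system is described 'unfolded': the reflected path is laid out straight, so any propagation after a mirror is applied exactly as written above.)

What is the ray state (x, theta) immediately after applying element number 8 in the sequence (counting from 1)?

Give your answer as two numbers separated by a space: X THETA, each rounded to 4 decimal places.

Initial: x=-3.0000 theta=-0.1000
After 1 (propagate distance d=10): x=-4.0000 theta=-0.1000
After 2 (thin lens f=59): x=-4.0000 theta=-19/590 (≈-0.0322)
After 3 (propagate distance d=7): x=-2493/590 (≈-4.2254) theta=-19/590 (≈-0.0322)
After 4 (thin lens f=-46): x=-2493/590 (≈-4.2254) theta=-3367/27140 (≈-0.1241)
After 5 (propagate distance d=11): x=-30343/5428 (≈-5.5901) theta=-3367/27140 (≈-0.1241)
After 6 (thin lens f=31): x=-30343/5428 (≈-5.5901) theta=23669/420670 (≈0.0563)
After 7 (propagate distance d=10): x=-845957/168268 (≈-5.0274) theta=23669/420670 (≈0.0563)
After 8 (thin lens f=11): x=-845957/168268 (≈-5.0274) theta=80517/156860 (≈0.5133)
Rounded to 4 decimal places: x = -5.0274, theta = 0.5133

Answer: -5.0274 0.5133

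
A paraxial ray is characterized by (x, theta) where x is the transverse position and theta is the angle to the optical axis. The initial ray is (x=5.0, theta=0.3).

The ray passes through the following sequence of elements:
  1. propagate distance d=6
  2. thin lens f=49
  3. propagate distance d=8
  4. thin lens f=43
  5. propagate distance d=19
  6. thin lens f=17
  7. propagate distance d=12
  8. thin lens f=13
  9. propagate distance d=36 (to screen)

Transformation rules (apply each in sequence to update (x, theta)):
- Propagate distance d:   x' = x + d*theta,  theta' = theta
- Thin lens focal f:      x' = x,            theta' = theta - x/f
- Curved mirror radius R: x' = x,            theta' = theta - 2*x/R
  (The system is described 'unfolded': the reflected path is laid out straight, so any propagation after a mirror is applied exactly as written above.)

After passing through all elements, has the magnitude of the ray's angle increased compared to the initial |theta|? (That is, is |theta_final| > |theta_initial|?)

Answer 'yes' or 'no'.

Answer: yes

Derivation:
Initial: x=5.0000 theta=0.3000
After 1 (propagate distance d=6): x=6.8000 theta=0.3000
After 2 (thin lens f=49): x=6.8000 theta=79/490 (≈0.1612)
After 3 (propagate distance d=8): x=1982/245 (≈8.0898) theta=79/490 (≈0.1612)
After 4 (thin lens f=43): x=1982/245 (≈8.0898) theta=-81/3010 (≈-0.0269)
After 5 (propagate distance d=19): x=159679/21070 (≈7.5785) theta=-81/3010 (≈-0.0269)
After 6 (thin lens f=17): x=159679/21070 (≈7.5785) theta=-84659/179095 (≈-0.4727)
After 7 (propagate distance d=12): x=682727/358190 (≈1.9060) theta=-84659/179095 (≈-0.4727)
After 8 (thin lens f=13): x=682727/358190 (≈1.9060) theta=-2883861/4656470 (≈-0.6193)
After 9 (propagate distance d=36 (to screen)): x=-18988709/931294 (≈-20.3896) theta=-2883861/4656470 (≈-0.6193)
|theta_initial|=0.3000 |theta_final|=2883861/4656470 (≈0.6193) -> increased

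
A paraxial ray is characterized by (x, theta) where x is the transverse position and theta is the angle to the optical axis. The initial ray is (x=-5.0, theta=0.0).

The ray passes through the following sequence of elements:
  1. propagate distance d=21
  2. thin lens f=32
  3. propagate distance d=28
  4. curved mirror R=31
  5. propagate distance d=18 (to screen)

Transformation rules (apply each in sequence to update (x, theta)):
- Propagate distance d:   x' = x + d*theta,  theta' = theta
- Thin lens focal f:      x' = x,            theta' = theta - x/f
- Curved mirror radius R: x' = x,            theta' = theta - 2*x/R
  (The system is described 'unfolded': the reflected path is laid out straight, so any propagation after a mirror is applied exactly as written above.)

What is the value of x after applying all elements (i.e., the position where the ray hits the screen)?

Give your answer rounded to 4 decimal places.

Initial: x=-5.0000 theta=0.0000
After 1 (propagate distance d=21): x=-5.0000 theta=0.0000
After 2 (thin lens f=32): x=-5.0000 theta=5/32 (≈0.1563)
After 3 (propagate distance d=28): x=-0.6250 theta=5/32 (≈0.1563)
After 4 (curved mirror R=31): x=-0.6250 theta=195/992 (≈0.1966)
After 5 (propagate distance d=18 (to screen)): x=1445/496 (≈2.9133) theta=195/992 (≈0.1966)
Rounded to 4 decimal places: x = 2.9133

Answer: 2.9133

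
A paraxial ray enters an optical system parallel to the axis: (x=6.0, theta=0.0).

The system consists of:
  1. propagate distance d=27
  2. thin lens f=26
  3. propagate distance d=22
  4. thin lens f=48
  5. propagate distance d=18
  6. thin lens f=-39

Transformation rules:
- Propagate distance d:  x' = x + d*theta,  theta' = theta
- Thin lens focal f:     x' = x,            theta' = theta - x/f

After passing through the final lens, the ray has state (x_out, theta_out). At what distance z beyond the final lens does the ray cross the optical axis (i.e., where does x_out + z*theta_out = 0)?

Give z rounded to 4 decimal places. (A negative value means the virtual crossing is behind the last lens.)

Answer: -10.4675

Derivation:
Initial: x=6.0000 theta=0.0000
After 1 (propagate distance d=27): x=6.0000 theta=0.0000
After 2 (thin lens f=26): x=6.0000 theta=-3/13 (≈-0.2308)
After 3 (propagate distance d=22): x=12/13 (≈0.9231) theta=-3/13 (≈-0.2308)
After 4 (thin lens f=48): x=12/13 (≈0.9231) theta=-0.2500
After 5 (propagate distance d=18): x=-93/26 (≈-3.5769) theta=-0.2500
After 6 (thin lens f=-39): x=-93/26 (≈-3.5769) theta=-231/676 (≈-0.3417)
z_focus = -x_out/theta_out = -(-93/26)/(-231/676) = -806/77 ≈ -10.4675
Rounded to 4 decimal places: z = -10.4675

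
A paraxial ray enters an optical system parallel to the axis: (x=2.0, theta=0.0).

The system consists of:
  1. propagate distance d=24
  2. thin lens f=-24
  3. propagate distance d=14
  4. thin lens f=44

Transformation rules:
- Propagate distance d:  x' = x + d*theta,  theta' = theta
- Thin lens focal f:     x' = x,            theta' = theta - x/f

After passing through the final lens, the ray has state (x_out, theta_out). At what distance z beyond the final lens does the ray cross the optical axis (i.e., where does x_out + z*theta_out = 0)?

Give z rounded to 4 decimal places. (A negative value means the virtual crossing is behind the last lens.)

Answer: -278.6667

Derivation:
Initial: x=2.0000 theta=0.0000
After 1 (propagate distance d=24): x=2.0000 theta=0.0000
After 2 (thin lens f=-24): x=2.0000 theta=1/12 (≈0.0833)
After 3 (propagate distance d=14): x=19/6 (≈3.1667) theta=1/12 (≈0.0833)
After 4 (thin lens f=44): x=19/6 (≈3.1667) theta=1/88 (≈0.0114)
z_focus = -x_out/theta_out = -(19/6)/(1/88) = -836/3 ≈ -278.6667
Rounded to 4 decimal places: z = -278.6667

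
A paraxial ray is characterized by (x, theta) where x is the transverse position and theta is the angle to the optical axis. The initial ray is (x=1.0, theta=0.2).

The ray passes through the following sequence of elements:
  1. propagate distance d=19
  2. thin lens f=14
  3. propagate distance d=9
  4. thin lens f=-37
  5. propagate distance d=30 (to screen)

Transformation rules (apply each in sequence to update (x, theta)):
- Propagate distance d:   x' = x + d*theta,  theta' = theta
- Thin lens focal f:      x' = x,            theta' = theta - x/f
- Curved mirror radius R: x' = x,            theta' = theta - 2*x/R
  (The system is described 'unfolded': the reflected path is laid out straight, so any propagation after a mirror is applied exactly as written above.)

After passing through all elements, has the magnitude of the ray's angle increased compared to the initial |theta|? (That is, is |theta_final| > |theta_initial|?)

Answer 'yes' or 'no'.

Initial: x=1.0000 theta=0.2000
After 1 (propagate distance d=19): x=4.8000 theta=0.2000
After 2 (thin lens f=14): x=4.8000 theta=-1/7 (≈-0.1429)
After 3 (propagate distance d=9): x=123/35 (≈3.5143) theta=-1/7 (≈-0.1429)
After 4 (thin lens f=-37): x=123/35 (≈3.5143) theta=-62/1295 (≈-0.0479)
After 5 (propagate distance d=30 (to screen)): x=2691/1295 (≈2.0780) theta=-62/1295 (≈-0.0479)
|theta_initial|=0.2000 |theta_final|=62/1295 (≈0.0479) -> not increased

Answer: no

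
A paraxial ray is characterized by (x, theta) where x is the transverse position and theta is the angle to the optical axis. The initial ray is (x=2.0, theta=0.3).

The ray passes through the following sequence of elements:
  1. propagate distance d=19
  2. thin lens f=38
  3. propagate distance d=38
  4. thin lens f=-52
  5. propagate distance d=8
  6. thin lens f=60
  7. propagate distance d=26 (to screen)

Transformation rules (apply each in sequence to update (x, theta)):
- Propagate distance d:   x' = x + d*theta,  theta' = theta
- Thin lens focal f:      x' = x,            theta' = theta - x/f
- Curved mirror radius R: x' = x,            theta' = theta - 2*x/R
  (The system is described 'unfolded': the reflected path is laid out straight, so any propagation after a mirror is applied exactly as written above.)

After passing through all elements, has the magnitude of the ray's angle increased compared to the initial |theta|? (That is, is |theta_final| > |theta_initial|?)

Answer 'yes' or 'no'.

Answer: no

Derivation:
Initial: x=2.0000 theta=0.3000
After 1 (propagate distance d=19): x=7.7000 theta=0.3000
After 2 (thin lens f=38): x=7.7000 theta=37/380 (≈0.0974)
After 3 (propagate distance d=38): x=11.4000 theta=37/380 (≈0.0974)
After 4 (thin lens f=-52): x=11.4000 theta=391/1235 (≈0.3166)
After 5 (propagate distance d=8): x=17207/1235 (≈13.9328) theta=391/1235 (≈0.3166)
After 6 (thin lens f=60): x=17207/1235 (≈13.9328) theta=481/5700 (≈0.0844)
After 7 (propagate distance d=26 (to screen)): x=597499/37050 (≈16.1268) theta=481/5700 (≈0.0844)
|theta_initial|=0.3000 |theta_final|=481/5700 (≈0.0844) -> not increased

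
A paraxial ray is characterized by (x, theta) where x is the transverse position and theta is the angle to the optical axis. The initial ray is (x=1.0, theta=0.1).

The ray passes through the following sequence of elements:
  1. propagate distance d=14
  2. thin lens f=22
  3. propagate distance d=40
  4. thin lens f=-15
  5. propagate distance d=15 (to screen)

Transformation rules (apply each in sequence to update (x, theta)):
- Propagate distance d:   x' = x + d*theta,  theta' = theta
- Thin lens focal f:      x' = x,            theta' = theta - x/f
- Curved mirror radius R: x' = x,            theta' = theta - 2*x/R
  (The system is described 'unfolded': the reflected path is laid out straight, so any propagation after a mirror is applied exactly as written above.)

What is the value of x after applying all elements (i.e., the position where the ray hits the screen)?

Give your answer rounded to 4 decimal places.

Initial: x=1.0000 theta=0.1000
After 1 (propagate distance d=14): x=2.4000 theta=0.1000
After 2 (thin lens f=22): x=2.4000 theta=-1/110 (≈-0.0091)
After 3 (propagate distance d=40): x=112/55 (≈2.0364) theta=-1/110 (≈-0.0091)
After 4 (thin lens f=-15): x=112/55 (≈2.0364) theta=19/150 (≈0.1267)
After 5 (propagate distance d=15 (to screen)): x=433/110 (≈3.9364) theta=19/150 (≈0.1267)
Rounded to 4 decimal places: x = 3.9364

Answer: 3.9364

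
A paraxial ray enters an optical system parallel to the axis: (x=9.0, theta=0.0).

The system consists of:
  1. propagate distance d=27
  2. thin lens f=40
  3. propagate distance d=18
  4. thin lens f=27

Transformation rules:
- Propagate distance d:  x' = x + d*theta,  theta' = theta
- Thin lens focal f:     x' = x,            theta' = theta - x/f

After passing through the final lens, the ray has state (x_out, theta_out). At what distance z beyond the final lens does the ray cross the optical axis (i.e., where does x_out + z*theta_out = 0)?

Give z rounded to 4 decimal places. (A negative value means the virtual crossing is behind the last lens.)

Answer: 12.1224

Derivation:
Initial: x=9.0000 theta=0.0000
After 1 (propagate distance d=27): x=9.0000 theta=0.0000
After 2 (thin lens f=40): x=9.0000 theta=-0.2250
After 3 (propagate distance d=18): x=4.9500 theta=-0.2250
After 4 (thin lens f=27): x=4.9500 theta=-49/120 (≈-0.4083)
z_focus = -x_out/theta_out = -(4.9500)/(-49/120) = 594/49 ≈ 12.1224
Rounded to 4 decimal places: z = 12.1224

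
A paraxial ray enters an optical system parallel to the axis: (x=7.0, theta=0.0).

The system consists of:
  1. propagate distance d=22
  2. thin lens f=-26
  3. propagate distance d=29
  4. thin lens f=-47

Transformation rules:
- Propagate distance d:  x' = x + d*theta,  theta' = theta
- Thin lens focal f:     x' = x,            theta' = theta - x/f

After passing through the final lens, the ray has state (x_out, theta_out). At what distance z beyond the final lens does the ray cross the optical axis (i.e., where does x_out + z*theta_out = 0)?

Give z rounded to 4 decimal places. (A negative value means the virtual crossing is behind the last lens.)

Answer: -25.3431

Derivation:
Initial: x=7.0000 theta=0.0000
After 1 (propagate distance d=22): x=7.0000 theta=0.0000
After 2 (thin lens f=-26): x=7.0000 theta=7/26 (≈0.2692)
After 3 (propagate distance d=29): x=385/26 (≈14.8077) theta=7/26 (≈0.2692)
After 4 (thin lens f=-47): x=385/26 (≈14.8077) theta=357/611 (≈0.5843)
z_focus = -x_out/theta_out = -(385/26)/(357/611) = -2585/102 ≈ -25.3431
Rounded to 4 decimal places: z = -25.3431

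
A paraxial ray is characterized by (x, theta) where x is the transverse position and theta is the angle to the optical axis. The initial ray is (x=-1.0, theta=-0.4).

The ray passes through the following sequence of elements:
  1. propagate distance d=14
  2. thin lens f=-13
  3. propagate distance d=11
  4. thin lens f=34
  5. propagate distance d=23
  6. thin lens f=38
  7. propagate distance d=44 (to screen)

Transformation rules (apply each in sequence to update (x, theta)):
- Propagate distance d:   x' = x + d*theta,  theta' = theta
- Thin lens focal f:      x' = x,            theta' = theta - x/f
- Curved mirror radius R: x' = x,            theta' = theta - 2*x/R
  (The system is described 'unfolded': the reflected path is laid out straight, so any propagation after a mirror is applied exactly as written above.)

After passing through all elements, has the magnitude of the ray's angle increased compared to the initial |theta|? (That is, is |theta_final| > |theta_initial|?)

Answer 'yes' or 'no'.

Initial: x=-1.0000 theta=-0.4000
After 1 (propagate distance d=14): x=-6.6000 theta=-0.4000
After 2 (thin lens f=-13): x=-6.6000 theta=-59/65 (≈-0.9077)
After 3 (propagate distance d=11): x=-1078/65 (≈-16.5846) theta=-59/65 (≈-0.9077)
After 4 (thin lens f=34): x=-1078/65 (≈-16.5846) theta=-464/1105 (≈-0.4199)
After 5 (propagate distance d=23): x=-28998/1105 (≈-26.2425) theta=-464/1105 (≈-0.4199)
After 6 (thin lens f=38): x=-28998/1105 (≈-26.2425) theta=5683/20995 (≈0.2707)
After 7 (propagate distance d=44 (to screen)): x=-60182/4199 (≈-14.3325) theta=5683/20995 (≈0.2707)
|theta_initial|=0.4000 |theta_final|=5683/20995 (≈0.2707) -> not increased

Answer: no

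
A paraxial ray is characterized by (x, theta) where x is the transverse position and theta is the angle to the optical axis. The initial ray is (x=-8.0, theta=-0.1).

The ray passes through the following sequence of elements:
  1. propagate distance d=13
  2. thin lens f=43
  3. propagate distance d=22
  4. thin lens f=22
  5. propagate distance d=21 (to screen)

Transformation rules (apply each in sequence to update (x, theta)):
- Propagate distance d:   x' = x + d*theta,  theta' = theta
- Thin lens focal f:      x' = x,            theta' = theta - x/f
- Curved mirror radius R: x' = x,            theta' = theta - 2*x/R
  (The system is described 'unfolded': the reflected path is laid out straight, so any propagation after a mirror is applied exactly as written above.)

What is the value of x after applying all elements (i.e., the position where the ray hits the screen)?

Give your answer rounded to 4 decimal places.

Answer: 2.1354

Derivation:
Initial: x=-8.0000 theta=-0.1000
After 1 (propagate distance d=13): x=-9.3000 theta=-0.1000
After 2 (thin lens f=43): x=-9.3000 theta=5/43 (≈0.1163)
After 3 (propagate distance d=22): x=-2899/430 (≈-6.7419) theta=5/43 (≈0.1163)
After 4 (thin lens f=22): x=-2899/430 (≈-6.7419) theta=93/220 (≈0.4227)
After 5 (propagate distance d=21 (to screen)): x=20201/9460 (≈2.1354) theta=93/220 (≈0.4227)
Rounded to 4 decimal places: x = 2.1354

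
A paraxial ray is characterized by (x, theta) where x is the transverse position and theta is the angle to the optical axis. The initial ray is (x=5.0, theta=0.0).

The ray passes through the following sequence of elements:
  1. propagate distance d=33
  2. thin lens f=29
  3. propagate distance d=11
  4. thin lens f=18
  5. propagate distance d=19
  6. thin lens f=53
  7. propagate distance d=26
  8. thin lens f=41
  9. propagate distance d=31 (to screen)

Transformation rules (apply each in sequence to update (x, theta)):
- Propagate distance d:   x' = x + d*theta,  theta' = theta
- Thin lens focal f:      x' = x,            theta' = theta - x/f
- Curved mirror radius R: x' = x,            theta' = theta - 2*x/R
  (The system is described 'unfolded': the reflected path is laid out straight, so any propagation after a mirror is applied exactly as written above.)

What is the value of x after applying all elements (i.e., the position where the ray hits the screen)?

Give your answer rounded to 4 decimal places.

Initial: x=5.0000 theta=0.0000
After 1 (propagate distance d=33): x=5.0000 theta=0.0000
After 2 (thin lens f=29): x=5.0000 theta=-5/29 (≈-0.1724)
After 3 (propagate distance d=11): x=90/29 (≈3.1034) theta=-5/29 (≈-0.1724)
After 4 (thin lens f=18): x=90/29 (≈3.1034) theta=-10/29 (≈-0.3448)
After 5 (propagate distance d=19): x=-100/29 (≈-3.4483) theta=-10/29 (≈-0.3448)
After 6 (thin lens f=53): x=-100/29 (≈-3.4483) theta=-430/1537 (≈-0.2798)
After 7 (propagate distance d=26): x=-16480/1537 (≈-10.7222) theta=-430/1537 (≈-0.2798)
After 8 (thin lens f=41): x=-16480/1537 (≈-10.7222) theta=-1150/63017 (≈-0.0182)
After 9 (propagate distance d=31 (to screen)): x=-711330/63017 (≈-11.2879) theta=-1150/63017 (≈-0.0182)
Rounded to 4 decimal places: x = -11.2879

Answer: -11.2879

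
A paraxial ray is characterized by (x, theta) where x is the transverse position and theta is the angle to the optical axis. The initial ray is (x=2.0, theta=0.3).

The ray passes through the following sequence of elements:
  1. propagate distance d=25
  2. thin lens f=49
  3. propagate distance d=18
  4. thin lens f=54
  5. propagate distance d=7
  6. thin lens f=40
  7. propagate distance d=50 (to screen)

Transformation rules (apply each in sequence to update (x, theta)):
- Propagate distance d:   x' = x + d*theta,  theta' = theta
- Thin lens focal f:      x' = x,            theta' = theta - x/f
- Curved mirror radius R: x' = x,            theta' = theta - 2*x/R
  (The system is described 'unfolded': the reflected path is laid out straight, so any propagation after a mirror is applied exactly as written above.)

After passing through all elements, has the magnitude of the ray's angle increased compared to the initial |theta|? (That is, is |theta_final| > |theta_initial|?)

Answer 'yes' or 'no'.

Initial: x=2.0000 theta=0.3000
After 1 (propagate distance d=25): x=9.5000 theta=0.3000
After 2 (thin lens f=49): x=9.5000 theta=26/245 (≈0.1061)
After 3 (propagate distance d=18): x=5591/490 (≈11.4102) theta=26/245 (≈0.1061)
After 4 (thin lens f=54): x=5591/490 (≈11.4102) theta=-2783/26460 (≈-0.1052)
After 5 (propagate distance d=7): x=282433/26460 (≈10.6740) theta=-2783/26460 (≈-0.1052)
After 6 (thin lens f=40): x=282433/26460 (≈10.6740) theta=-131251/352800 (≈-0.3720)
After 7 (propagate distance d=50 (to screen)): x=-839033/105840 (≈-7.9274) theta=-131251/352800 (≈-0.3720)
|theta_initial|=0.3000 |theta_final|=131251/352800 (≈0.3720) -> increased

Answer: yes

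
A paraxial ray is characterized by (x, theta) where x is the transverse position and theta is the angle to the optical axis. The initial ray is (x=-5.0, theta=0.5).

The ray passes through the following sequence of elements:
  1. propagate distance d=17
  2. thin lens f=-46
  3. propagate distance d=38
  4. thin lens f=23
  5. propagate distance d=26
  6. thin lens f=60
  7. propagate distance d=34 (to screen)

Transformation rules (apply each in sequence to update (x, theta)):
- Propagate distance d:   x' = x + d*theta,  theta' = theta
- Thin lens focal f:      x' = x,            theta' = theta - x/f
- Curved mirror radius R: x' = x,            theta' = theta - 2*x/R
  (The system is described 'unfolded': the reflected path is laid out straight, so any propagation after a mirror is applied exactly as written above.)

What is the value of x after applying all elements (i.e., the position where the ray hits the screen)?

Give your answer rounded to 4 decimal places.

Answer: -12.8926

Derivation:
Initial: x=-5.0000 theta=0.5000
After 1 (propagate distance d=17): x=3.5000 theta=0.5000
After 2 (thin lens f=-46): x=3.5000 theta=53/92 (≈0.5761)
After 3 (propagate distance d=38): x=584/23 (≈25.3913) theta=53/92 (≈0.5761)
After 4 (thin lens f=23): x=584/23 (≈25.3913) theta=-1117/2116 (≈-0.5279)
After 5 (propagate distance d=26): x=12343/1058 (≈11.6664) theta=-1117/2116 (≈-0.5279)
After 6 (thin lens f=60): x=12343/1058 (≈11.6664) theta=-45853/63480 (≈-0.7223)
After 7 (propagate distance d=34 (to screen)): x=-409211/31740 (≈-12.8926) theta=-45853/63480 (≈-0.7223)
Rounded to 4 decimal places: x = -12.8926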